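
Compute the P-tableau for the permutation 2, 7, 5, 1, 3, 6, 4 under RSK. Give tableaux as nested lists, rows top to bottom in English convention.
P = [[1, 3, 4], [2, 5, 6], [7]]

Insert 2: appended to row 1. P = [[2]].
Insert 7: appended to row 1. P = [[2, 7]].
Insert 5: 5 bumps 7 from row 1; 7 starts row 2. P = [[2, 5], [7]].
Insert 1: 1 bumps 2 from row 1; 2 bumps 7 from row 2; 7 starts row 3. P = [[1, 5], [2], [7]].
Insert 3: 3 bumps 5 from row 1; 5 appends to row 2. P = [[1, 3], [2, 5], [7]].
Insert 6: appended to row 1. P = [[1, 3, 6], [2, 5], [7]].
Insert 4: 4 bumps 6 from row 1; 6 appends to row 2. P = [[1, 3, 4], [2, 5, 6], [7]].

So P = [[1, 3, 4], [2, 5, 6], [7]].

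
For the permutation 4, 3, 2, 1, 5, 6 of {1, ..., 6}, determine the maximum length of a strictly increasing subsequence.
3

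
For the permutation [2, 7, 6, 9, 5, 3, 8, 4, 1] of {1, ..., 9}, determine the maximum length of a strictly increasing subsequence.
3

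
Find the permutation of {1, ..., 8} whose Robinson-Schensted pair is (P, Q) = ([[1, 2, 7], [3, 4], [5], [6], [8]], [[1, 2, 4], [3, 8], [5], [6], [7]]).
3 8 6 7 5 4 1 2

Reverse the RSK construction: for i from n down to 1, find the cell of Q containing i, remove the entry at that cell from P, and reverse-bump it up through P; the value ejected from row 1 is w(i).

Step i=8: Q has 8 at row 2, column 2; remove 4 from row 2 of P and reverse-bump: 4 enters row 1 and ejects 2. So w(8) = 2. P is now [[1, 4, 7], [3], [5], [6], [8]].
Step i=7: Q has 7 at row 5, column 1; remove 8 from row 5 of P and reverse-bump: 8 enters row 4 and ejects 6; 6 enters row 3 and ejects 5; 5 enters row 2 and ejects 3; 3 enters row 1 and ejects 1. So w(7) = 1. P is now [[3, 4, 7], [5], [6], [8]].
Step i=6: Q has 6 at row 4, column 1; remove 8 from row 4 of P and reverse-bump: 8 enters row 3 and ejects 6; 6 enters row 2 and ejects 5; 5 enters row 1 and ejects 4. So w(6) = 4. P is now [[3, 5, 7], [6], [8]].
Step i=5: Q has 5 at row 3, column 1; remove 8 from row 3 of P and reverse-bump: 8 enters row 2 and ejects 6; 6 enters row 1 and ejects 5. So w(5) = 5. P is now [[3, 6, 7], [8]].
Step i=4: Q has 4 at row 1, column 3; remove that cell from P, ejecting 7. So w(4) = 7. P is now [[3, 6], [8]].
Step i=3: Q has 3 at row 2, column 1; remove 8 from row 2 of P and reverse-bump: 8 enters row 1 and ejects 6. So w(3) = 6. P is now [[3, 8]].
Step i=2: Q has 2 at row 1, column 2; remove that cell from P, ejecting 8. So w(2) = 8. P is now [[3]].
Step i=1: Q has 1 at row 1, column 1; remove that cell from P, ejecting 3. So w(1) = 3. P is now [].

So w = 3 8 6 7 5 4 1 2.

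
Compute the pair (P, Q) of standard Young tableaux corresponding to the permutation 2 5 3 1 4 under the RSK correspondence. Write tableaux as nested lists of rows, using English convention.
P = [[1, 3, 4], [2], [5]], Q = [[1, 2, 5], [3], [4]]

Insert each entry of the permutation into P by Schensted row insertion, recording in Q the position of each new cell.

Insert 2: appended to row 1. P = [[2]].
Insert 5: appended to row 1. P = [[2, 5]].
Insert 3: 3 bumps 5 from row 1; 5 starts row 2. P = [[2, 3], [5]].
Insert 1: 1 bumps 2 from row 1; 2 bumps 5 from row 2; 5 starts row 3. P = [[1, 3], [2], [5]].
Insert 4: appended to row 1. P = [[1, 3, 4], [2], [5]].

So P = [[1, 3, 4], [2], [5]], Q = [[1, 2, 5], [3], [4]].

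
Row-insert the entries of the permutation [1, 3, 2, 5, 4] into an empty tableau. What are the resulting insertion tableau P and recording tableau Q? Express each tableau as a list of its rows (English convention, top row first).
P = [[1, 2, 4], [3, 5]], Q = [[1, 2, 4], [3, 5]]

Insert each entry of the permutation into P by Schensted row insertion, recording in Q the position of each new cell.

After inserting 1: P = [[1]].
After inserting 3: P = [[1, 3]].
After inserting 2: P = [[1, 2], [3]].
After inserting 5: P = [[1, 2, 5], [3]].
After inserting 4: P = [[1, 2, 4], [3, 5]].

So P = [[1, 2, 4], [3, 5]], Q = [[1, 2, 4], [3, 5]].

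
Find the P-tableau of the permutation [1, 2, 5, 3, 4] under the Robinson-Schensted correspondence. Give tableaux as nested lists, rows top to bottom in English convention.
P = [[1, 2, 3, 4], [5]]

Insert 1: appended to row 1. P = [[1]].
Insert 2: appended to row 1. P = [[1, 2]].
Insert 5: appended to row 1. P = [[1, 2, 5]].
Insert 3: 3 bumps 5 from row 1; 5 starts row 2. P = [[1, 2, 3], [5]].
Insert 4: appended to row 1. P = [[1, 2, 3, 4], [5]].

So P = [[1, 2, 3, 4], [5]].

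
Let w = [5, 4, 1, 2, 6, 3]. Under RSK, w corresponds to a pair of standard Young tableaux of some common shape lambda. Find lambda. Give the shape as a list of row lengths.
[3, 2, 1]

RSK row insertion gives P = [[1, 2, 3], [4, 6], [5]], which has shape [3, 2, 1].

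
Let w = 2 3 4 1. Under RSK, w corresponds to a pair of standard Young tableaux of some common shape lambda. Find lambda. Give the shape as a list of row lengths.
[3, 1]

Row-insert each entry into an empty tableau.

After inserting 2: P = [[2]].
After inserting 3: P = [[2, 3]].
After inserting 4: P = [[2, 3, 4]].
After inserting 1: P = [[1, 3, 4], [2]].

The final insertion tableau P = [[1, 3, 4], [2]] has shape [3, 1].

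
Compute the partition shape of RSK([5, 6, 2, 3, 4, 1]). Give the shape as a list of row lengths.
[3, 2, 1]

RSK row insertion gives P = [[1, 3, 4], [2, 6], [5]], which has shape [3, 2, 1].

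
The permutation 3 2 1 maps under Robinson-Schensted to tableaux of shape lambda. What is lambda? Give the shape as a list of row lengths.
Row-insert each entry into an empty tableau.

After inserting 3: P = [[3]].
After inserting 2: P = [[2], [3]].
After inserting 1: P = [[1], [2], [3]].

The final insertion tableau P = [[1], [2], [3]] has shape [1, 1, 1].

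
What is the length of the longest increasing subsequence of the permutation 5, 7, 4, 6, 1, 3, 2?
2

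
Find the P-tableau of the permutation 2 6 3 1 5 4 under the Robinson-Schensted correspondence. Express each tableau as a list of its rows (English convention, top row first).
P = [[1, 3, 4], [2, 5], [6]]

Insert 2: appended to row 1. P = [[2]].
Insert 6: appended to row 1. P = [[2, 6]].
Insert 3: 3 bumps 6 from row 1; 6 starts row 2. P = [[2, 3], [6]].
Insert 1: 1 bumps 2 from row 1; 2 bumps 6 from row 2; 6 starts row 3. P = [[1, 3], [2], [6]].
Insert 5: appended to row 1. P = [[1, 3, 5], [2], [6]].
Insert 4: 4 bumps 5 from row 1; 5 appends to row 2. P = [[1, 3, 4], [2, 5], [6]].

So P = [[1, 3, 4], [2, 5], [6]].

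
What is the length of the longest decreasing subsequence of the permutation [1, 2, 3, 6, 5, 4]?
3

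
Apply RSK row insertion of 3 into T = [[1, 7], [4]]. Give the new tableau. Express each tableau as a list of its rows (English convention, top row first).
In row 1, 3 replaces 7 (the leftmost entry greater than 3); 7 is bumped to row 2. 7 is appended to row 2. The new tableau is [[1, 3], [4, 7]].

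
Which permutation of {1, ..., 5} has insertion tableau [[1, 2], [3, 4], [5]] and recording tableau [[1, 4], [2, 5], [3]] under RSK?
Reverse the RSK construction: for i from n down to 1, find the cell of Q containing i, remove the entry at that cell from P, and reverse-bump it up through P; the value ejected from row 1 is w(i).

Step i=5: Q has 5 at row 2, column 2; remove 4 from row 2 of P and reverse-bump: 4 enters row 1 and ejects 2. So w(5) = 2. P is now [[1, 4], [3], [5]].
Step i=4: Q has 4 at row 1, column 2; remove that cell from P, ejecting 4. So w(4) = 4. P is now [[1], [3], [5]].
Step i=3: Q has 3 at row 3, column 1; remove 5 from row 3 of P and reverse-bump: 5 enters row 2 and ejects 3; 3 enters row 1 and ejects 1. So w(3) = 1. P is now [[3], [5]].
Step i=2: Q has 2 at row 2, column 1; remove 5 from row 2 of P and reverse-bump: 5 enters row 1 and ejects 3. So w(2) = 3. P is now [[5]].
Step i=1: Q has 1 at row 1, column 1; remove that cell from P, ejecting 5. So w(1) = 5. P is now [].

So w = 5 3 1 4 2.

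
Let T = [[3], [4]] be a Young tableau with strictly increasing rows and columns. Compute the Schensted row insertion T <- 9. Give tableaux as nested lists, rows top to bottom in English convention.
[[3, 9], [4]]

9 is larger than every entry of row 1, so it is appended to row 1. The new tableau is [[3, 9], [4]].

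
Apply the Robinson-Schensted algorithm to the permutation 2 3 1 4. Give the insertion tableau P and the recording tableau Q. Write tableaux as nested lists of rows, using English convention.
P = [[1, 3, 4], [2]], Q = [[1, 2, 4], [3]]

Insert each entry of the permutation into P by Schensted row insertion, recording in Q the position of each new cell.

Insert 2: appended to row 1. P = [[2]].
Insert 3: appended to row 1. P = [[2, 3]].
Insert 1: 1 bumps 2 from row 1; 2 starts row 2. P = [[1, 3], [2]].
Insert 4: appended to row 1. P = [[1, 3, 4], [2]].

So P = [[1, 3, 4], [2]], Q = [[1, 2, 4], [3]].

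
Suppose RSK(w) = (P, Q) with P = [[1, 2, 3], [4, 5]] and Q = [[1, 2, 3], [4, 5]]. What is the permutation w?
1 4 5 2 3

Reverse the RSK construction: for i from n down to 1, find the cell of Q containing i, remove the entry at that cell from P, and reverse-bump it up through P; the value ejected from row 1 is w(i).

Step i=5: Q has 5 at row 2, column 2; remove 5 from row 2 of P and reverse-bump: 5 enters row 1 and ejects 3. So w(5) = 3. P is now [[1, 2, 5], [4]].
Step i=4: Q has 4 at row 2, column 1; remove 4 from row 2 of P and reverse-bump: 4 enters row 1 and ejects 2. So w(4) = 2. P is now [[1, 4, 5]].
Step i=3: Q has 3 at row 1, column 3; remove that cell from P, ejecting 5. So w(3) = 5. P is now [[1, 4]].
Step i=2: Q has 2 at row 1, column 2; remove that cell from P, ejecting 4. So w(2) = 4. P is now [[1]].
Step i=1: Q has 1 at row 1, column 1; remove that cell from P, ejecting 1. So w(1) = 1. P is now [].

So w = 1 4 5 2 3.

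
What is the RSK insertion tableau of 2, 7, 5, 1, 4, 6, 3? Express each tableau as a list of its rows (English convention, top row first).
Insert 2: appended to row 1. P = [[2]].
Insert 7: appended to row 1. P = [[2, 7]].
Insert 5: 5 bumps 7 from row 1; 7 starts row 2. P = [[2, 5], [7]].
Insert 1: 1 bumps 2 from row 1; 2 bumps 7 from row 2; 7 starts row 3. P = [[1, 5], [2], [7]].
Insert 4: 4 bumps 5 from row 1; 5 appends to row 2. P = [[1, 4], [2, 5], [7]].
Insert 6: appended to row 1. P = [[1, 4, 6], [2, 5], [7]].
Insert 3: 3 bumps 4 from row 1; 4 bumps 5 from row 2; 5 bumps 7 from row 3; 7 starts row 4. P = [[1, 3, 6], [2, 4], [5], [7]].

So P = [[1, 3, 6], [2, 4], [5], [7]].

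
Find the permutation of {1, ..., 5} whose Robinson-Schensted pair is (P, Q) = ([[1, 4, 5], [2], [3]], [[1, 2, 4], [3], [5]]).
Reverse the RSK construction: for i from n down to 1, find the cell of Q containing i, remove the entry at that cell from P, and reverse-bump it up through P; the value ejected from row 1 is w(i).

Step i=5: Q has 5 at row 3, column 1; remove 3 from row 3 of P and reverse-bump: 3 enters row 2 and ejects 2; 2 enters row 1 and ejects 1. So w(5) = 1. P is now [[2, 4, 5], [3]].
Step i=4: Q has 4 at row 1, column 3; remove that cell from P, ejecting 5. So w(4) = 5. P is now [[2, 4], [3]].
Step i=3: Q has 3 at row 2, column 1; remove 3 from row 2 of P and reverse-bump: 3 enters row 1 and ejects 2. So w(3) = 2. P is now [[3, 4]].
Step i=2: Q has 2 at row 1, column 2; remove that cell from P, ejecting 4. So w(2) = 4. P is now [[3]].
Step i=1: Q has 1 at row 1, column 1; remove that cell from P, ejecting 3. So w(1) = 3. P is now [].

So w = 3 4 2 5 1.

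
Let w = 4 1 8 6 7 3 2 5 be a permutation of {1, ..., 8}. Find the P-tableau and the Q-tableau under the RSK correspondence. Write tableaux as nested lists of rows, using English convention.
Insert each entry of the permutation into P by Schensted row insertion, recording in Q the position of each new cell.

Insert 4: appended to row 1. P = [[4]].
Insert 1: 1 bumps 4 from row 1; 4 starts row 2. P = [[1], [4]].
Insert 8: appended to row 1. P = [[1, 8], [4]].
Insert 6: 6 bumps 8 from row 1; 8 appends to row 2. P = [[1, 6], [4, 8]].
Insert 7: appended to row 1. P = [[1, 6, 7], [4, 8]].
Insert 3: 3 bumps 6 from row 1; 6 bumps 8 from row 2; 8 starts row 3. P = [[1, 3, 7], [4, 6], [8]].
Insert 2: 2 bumps 3 from row 1; 3 bumps 4 from row 2; 4 bumps 8 from row 3; 8 starts row 4. P = [[1, 2, 7], [3, 6], [4], [8]].
Insert 5: 5 bumps 7 from row 1; 7 appends to row 2. P = [[1, 2, 5], [3, 6, 7], [4], [8]].

So P = [[1, 2, 5], [3, 6, 7], [4], [8]], Q = [[1, 3, 5], [2, 4, 8], [6], [7]].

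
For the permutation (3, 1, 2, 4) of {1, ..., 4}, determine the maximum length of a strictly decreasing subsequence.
2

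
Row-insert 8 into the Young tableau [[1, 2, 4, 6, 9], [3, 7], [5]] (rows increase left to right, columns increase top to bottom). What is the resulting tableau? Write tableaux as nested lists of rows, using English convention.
[[1, 2, 4, 6, 8], [3, 7, 9], [5]]

In row 1, 8 replaces 9 (the leftmost entry greater than 8); 9 is bumped to row 2. 9 is appended to row 2. The new tableau is [[1, 2, 4, 6, 8], [3, 7, 9], [5]].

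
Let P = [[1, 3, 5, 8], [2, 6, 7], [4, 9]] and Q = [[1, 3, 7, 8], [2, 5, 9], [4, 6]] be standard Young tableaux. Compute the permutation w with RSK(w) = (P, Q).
Reverse the RSK construction: for i from n down to 1, find the cell of Q containing i, remove the entry at that cell from P, and reverse-bump it up through P; the value ejected from row 1 is w(i).

Step i=9: Q has 9 at row 2, column 3; remove 7 from row 2 of P and reverse-bump: 7 enters row 1 and ejects 5. So w(9) = 5. P is now [[1, 3, 7, 8], [2, 6], [4, 9]].
Step i=8: Q has 8 at row 1, column 4; remove that cell from P, ejecting 8. So w(8) = 8. P is now [[1, 3, 7], [2, 6], [4, 9]].
Step i=7: Q has 7 at row 1, column 3; remove that cell from P, ejecting 7. So w(7) = 7. P is now [[1, 3], [2, 6], [4, 9]].
Step i=6: Q has 6 at row 3, column 2; remove 9 from row 3 of P and reverse-bump: 9 enters row 2 and ejects 6; 6 enters row 1 and ejects 3. So w(6) = 3. P is now [[1, 6], [2, 9], [4]].
Step i=5: Q has 5 at row 2, column 2; remove 9 from row 2 of P and reverse-bump: 9 enters row 1 and ejects 6. So w(5) = 6. P is now [[1, 9], [2], [4]].
Step i=4: Q has 4 at row 3, column 1; remove 4 from row 3 of P and reverse-bump: 4 enters row 2 and ejects 2; 2 enters row 1 and ejects 1. So w(4) = 1. P is now [[2, 9], [4]].
Step i=3: Q has 3 at row 1, column 2; remove that cell from P, ejecting 9. So w(3) = 9. P is now [[2], [4]].
Step i=2: Q has 2 at row 2, column 1; remove 4 from row 2 of P and reverse-bump: 4 enters row 1 and ejects 2. So w(2) = 2. P is now [[4]].
Step i=1: Q has 1 at row 1, column 1; remove that cell from P, ejecting 4. So w(1) = 4. P is now [].

So w = 4 2 9 1 6 3 7 8 5.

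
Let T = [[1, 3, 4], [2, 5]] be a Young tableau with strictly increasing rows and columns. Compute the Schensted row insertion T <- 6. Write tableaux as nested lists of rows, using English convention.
[[1, 3, 4, 6], [2, 5]]

6 is larger than every entry of row 1, so it is appended to row 1. The new tableau is [[1, 3, 4, 6], [2, 5]].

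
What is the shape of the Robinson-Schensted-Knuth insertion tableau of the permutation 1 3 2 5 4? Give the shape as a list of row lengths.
Row-insert each entry into an empty tableau.

After inserting 1: P = [[1]].
After inserting 3: P = [[1, 3]].
After inserting 2: P = [[1, 2], [3]].
After inserting 5: P = [[1, 2, 5], [3]].
After inserting 4: P = [[1, 2, 4], [3, 5]].

The final insertion tableau P = [[1, 2, 4], [3, 5]] has shape [3, 2].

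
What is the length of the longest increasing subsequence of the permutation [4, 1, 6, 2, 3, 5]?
4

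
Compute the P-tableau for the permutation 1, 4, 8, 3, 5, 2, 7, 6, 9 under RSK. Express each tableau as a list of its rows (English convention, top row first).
P = [[1, 2, 5, 6, 9], [3, 7], [4, 8]]

Insert 1: appended to row 1. P = [[1]].
Insert 4: appended to row 1. P = [[1, 4]].
Insert 8: appended to row 1. P = [[1, 4, 8]].
Insert 3: 3 bumps 4 from row 1; 4 starts row 2. P = [[1, 3, 8], [4]].
Insert 5: 5 bumps 8 from row 1; 8 appends to row 2. P = [[1, 3, 5], [4, 8]].
Insert 2: 2 bumps 3 from row 1; 3 bumps 4 from row 2; 4 starts row 3. P = [[1, 2, 5], [3, 8], [4]].
Insert 7: appended to row 1. P = [[1, 2, 5, 7], [3, 8], [4]].
Insert 6: 6 bumps 7 from row 1; 7 bumps 8 from row 2; 8 appends to row 3. P = [[1, 2, 5, 6], [3, 7], [4, 8]].
Insert 9: appended to row 1. P = [[1, 2, 5, 6, 9], [3, 7], [4, 8]].

So P = [[1, 2, 5, 6, 9], [3, 7], [4, 8]].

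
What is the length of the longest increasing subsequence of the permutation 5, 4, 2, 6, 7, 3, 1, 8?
4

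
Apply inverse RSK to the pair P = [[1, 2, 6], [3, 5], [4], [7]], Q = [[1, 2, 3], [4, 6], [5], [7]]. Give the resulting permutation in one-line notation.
4 5 7 6 1 3 2

Reverse RSK: for i = n, n-1, ..., 1, locate i in Q, remove the corresponding corner cell from P, and reverse-bump its entry up through P; the value ejected from row 1 is w(i).

So w = 4 5 7 6 1 3 2.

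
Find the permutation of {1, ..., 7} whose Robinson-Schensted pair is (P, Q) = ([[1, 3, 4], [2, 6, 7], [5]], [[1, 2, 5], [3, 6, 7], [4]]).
Reverse the RSK construction: for i from n down to 1, find the cell of Q containing i, remove the entry at that cell from P, and reverse-bump it up through P; the value ejected from row 1 is w(i).

Step i=7: Q has 7 at row 2, column 3; remove 7 from row 2 of P and reverse-bump: 7 enters row 1 and ejects 4. So w(7) = 4. P is now [[1, 3, 7], [2, 6], [5]].
Step i=6: Q has 6 at row 2, column 2; remove 6 from row 2 of P and reverse-bump: 6 enters row 1 and ejects 3. So w(6) = 3. P is now [[1, 6, 7], [2], [5]].
Step i=5: Q has 5 at row 1, column 3; remove that cell from P, ejecting 7. So w(5) = 7. P is now [[1, 6], [2], [5]].
Step i=4: Q has 4 at row 3, column 1; remove 5 from row 3 of P and reverse-bump: 5 enters row 2 and ejects 2; 2 enters row 1 and ejects 1. So w(4) = 1. P is now [[2, 6], [5]].
Step i=3: Q has 3 at row 2, column 1; remove 5 from row 2 of P and reverse-bump: 5 enters row 1 and ejects 2. So w(3) = 2. P is now [[5, 6]].
Step i=2: Q has 2 at row 1, column 2; remove that cell from P, ejecting 6. So w(2) = 6. P is now [[5]].
Step i=1: Q has 1 at row 1, column 1; remove that cell from P, ejecting 5. So w(1) = 5. P is now [].

So w = 5 6 2 1 7 3 4.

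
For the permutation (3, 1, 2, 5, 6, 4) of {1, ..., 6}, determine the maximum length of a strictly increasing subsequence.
4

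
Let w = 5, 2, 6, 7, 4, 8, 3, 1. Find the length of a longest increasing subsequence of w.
4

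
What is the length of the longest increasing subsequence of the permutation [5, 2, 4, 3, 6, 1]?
3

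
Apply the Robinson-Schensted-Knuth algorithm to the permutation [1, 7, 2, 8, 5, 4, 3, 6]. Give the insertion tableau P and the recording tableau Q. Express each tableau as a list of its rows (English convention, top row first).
P = [[1, 2, 3, 6], [4, 8], [5], [7]], Q = [[1, 2, 4, 8], [3, 5], [6], [7]]

Insert each entry of the permutation into P by Schensted row insertion, recording in Q the position of each new cell.

Insert 1: appended to row 1. P = [[1]].
Insert 7: appended to row 1. P = [[1, 7]].
Insert 2: 2 bumps 7 from row 1; 7 starts row 2. P = [[1, 2], [7]].
Insert 8: appended to row 1. P = [[1, 2, 8], [7]].
Insert 5: 5 bumps 8 from row 1; 8 appends to row 2. P = [[1, 2, 5], [7, 8]].
Insert 4: 4 bumps 5 from row 1; 5 bumps 7 from row 2; 7 starts row 3. P = [[1, 2, 4], [5, 8], [7]].
Insert 3: 3 bumps 4 from row 1; 4 bumps 5 from row 2; 5 bumps 7 from row 3; 7 starts row 4. P = [[1, 2, 3], [4, 8], [5], [7]].
Insert 6: appended to row 1. P = [[1, 2, 3, 6], [4, 8], [5], [7]].

So P = [[1, 2, 3, 6], [4, 8], [5], [7]], Q = [[1, 2, 4, 8], [3, 5], [6], [7]].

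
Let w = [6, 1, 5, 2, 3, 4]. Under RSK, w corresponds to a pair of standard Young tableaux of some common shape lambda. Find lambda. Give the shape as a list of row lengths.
[4, 1, 1]

Row-insert each entry into an empty tableau.

After inserting 6: P = [[6]].
After inserting 1: P = [[1], [6]].
After inserting 5: P = [[1, 5], [6]].
After inserting 2: P = [[1, 2], [5], [6]].
After inserting 3: P = [[1, 2, 3], [5], [6]].
After inserting 4: P = [[1, 2, 3, 4], [5], [6]].

The final insertion tableau P = [[1, 2, 3, 4], [5], [6]] has shape [4, 1, 1].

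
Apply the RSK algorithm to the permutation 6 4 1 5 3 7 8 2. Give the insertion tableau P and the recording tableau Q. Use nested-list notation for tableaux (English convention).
P = [[1, 2, 7, 8], [3, 5], [4], [6]], Q = [[1, 4, 6, 7], [2, 5], [3], [8]]

Insert each entry of the permutation into P by Schensted row insertion, recording in Q the position of each new cell.

Insert 6: appended to row 1. P = [[6]].
Insert 4: 4 bumps 6 from row 1; 6 starts row 2. P = [[4], [6]].
Insert 1: 1 bumps 4 from row 1; 4 bumps 6 from row 2; 6 starts row 3. P = [[1], [4], [6]].
Insert 5: appended to row 1. P = [[1, 5], [4], [6]].
Insert 3: 3 bumps 5 from row 1; 5 appends to row 2. P = [[1, 3], [4, 5], [6]].
Insert 7: appended to row 1. P = [[1, 3, 7], [4, 5], [6]].
Insert 8: appended to row 1. P = [[1, 3, 7, 8], [4, 5], [6]].
Insert 2: 2 bumps 3 from row 1; 3 bumps 4 from row 2; 4 bumps 6 from row 3; 6 starts row 4. P = [[1, 2, 7, 8], [3, 5], [4], [6]].

So P = [[1, 2, 7, 8], [3, 5], [4], [6]], Q = [[1, 4, 6, 7], [2, 5], [3], [8]].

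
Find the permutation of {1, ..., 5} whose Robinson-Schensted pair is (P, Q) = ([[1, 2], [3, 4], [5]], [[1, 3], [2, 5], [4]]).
5 3 4 1 2

Reverse RSK: for i = n, n-1, ..., 1, locate i in Q, remove the corresponding corner cell from P, and reverse-bump its entry up through P; the value ejected from row 1 is w(i).

So w = 5 3 4 1 2.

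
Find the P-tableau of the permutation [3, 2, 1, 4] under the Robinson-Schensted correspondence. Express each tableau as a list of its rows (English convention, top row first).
P = [[1, 4], [2], [3]]

Insert 3: appended to row 1. P = [[3]].
Insert 2: 2 bumps 3 from row 1; 3 starts row 2. P = [[2], [3]].
Insert 1: 1 bumps 2 from row 1; 2 bumps 3 from row 2; 3 starts row 3. P = [[1], [2], [3]].
Insert 4: appended to row 1. P = [[1, 4], [2], [3]].

So P = [[1, 4], [2], [3]].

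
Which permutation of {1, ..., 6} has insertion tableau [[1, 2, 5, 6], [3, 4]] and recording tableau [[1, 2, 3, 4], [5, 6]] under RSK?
Reverse the RSK construction: for i from n down to 1, find the cell of Q containing i, remove the entry at that cell from P, and reverse-bump it up through P; the value ejected from row 1 is w(i).

Step i=6: Q has 6 at row 2, column 2; remove 4 from row 2 of P and reverse-bump: 4 enters row 1 and ejects 2. So w(6) = 2. P is now [[1, 4, 5, 6], [3]].
Step i=5: Q has 5 at row 2, column 1; remove 3 from row 2 of P and reverse-bump: 3 enters row 1 and ejects 1. So w(5) = 1. P is now [[3, 4, 5, 6]].
Step i=4: Q has 4 at row 1, column 4; remove that cell from P, ejecting 6. So w(4) = 6. P is now [[3, 4, 5]].
Step i=3: Q has 3 at row 1, column 3; remove that cell from P, ejecting 5. So w(3) = 5. P is now [[3, 4]].
Step i=2: Q has 2 at row 1, column 2; remove that cell from P, ejecting 4. So w(2) = 4. P is now [[3]].
Step i=1: Q has 1 at row 1, column 1; remove that cell from P, ejecting 3. So w(1) = 3. P is now [].

So w = 3 4 5 6 1 2.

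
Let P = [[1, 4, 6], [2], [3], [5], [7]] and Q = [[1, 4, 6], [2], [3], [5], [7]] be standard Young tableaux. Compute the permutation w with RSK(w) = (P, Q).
Reverse the RSK construction: for i from n down to 1, find the cell of Q containing i, remove the entry at that cell from P, and reverse-bump it up through P; the value ejected from row 1 is w(i).

Step i=7: Q has 7 at row 5, column 1; remove 7 from row 5 of P and reverse-bump: 7 enters row 4 and ejects 5; 5 enters row 3 and ejects 3; 3 enters row 2 and ejects 2; 2 enters row 1 and ejects 1. So w(7) = 1. P is now [[2, 4, 6], [3], [5], [7]].
Step i=6: Q has 6 at row 1, column 3; remove that cell from P, ejecting 6. So w(6) = 6. P is now [[2, 4], [3], [5], [7]].
Step i=5: Q has 5 at row 4, column 1; remove 7 from row 4 of P and reverse-bump: 7 enters row 3 and ejects 5; 5 enters row 2 and ejects 3; 3 enters row 1 and ejects 2. So w(5) = 2. P is now [[3, 4], [5], [7]].
Step i=4: Q has 4 at row 1, column 2; remove that cell from P, ejecting 4. So w(4) = 4. P is now [[3], [5], [7]].
Step i=3: Q has 3 at row 3, column 1; remove 7 from row 3 of P and reverse-bump: 7 enters row 2 and ejects 5; 5 enters row 1 and ejects 3. So w(3) = 3. P is now [[5], [7]].
Step i=2: Q has 2 at row 2, column 1; remove 7 from row 2 of P and reverse-bump: 7 enters row 1 and ejects 5. So w(2) = 5. P is now [[7]].
Step i=1: Q has 1 at row 1, column 1; remove that cell from P, ejecting 7. So w(1) = 7. P is now [].

So w = 7 5 3 4 2 6 1.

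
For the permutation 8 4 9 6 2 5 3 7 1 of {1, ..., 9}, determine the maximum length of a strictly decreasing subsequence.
5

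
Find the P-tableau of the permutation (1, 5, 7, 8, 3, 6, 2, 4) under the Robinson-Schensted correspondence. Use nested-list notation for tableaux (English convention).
P = [[1, 2, 4, 8], [3, 6], [5, 7]]

Insert 1: appended to row 1. P = [[1]].
Insert 5: appended to row 1. P = [[1, 5]].
Insert 7: appended to row 1. P = [[1, 5, 7]].
Insert 8: appended to row 1. P = [[1, 5, 7, 8]].
Insert 3: 3 bumps 5 from row 1; 5 starts row 2. P = [[1, 3, 7, 8], [5]].
Insert 6: 6 bumps 7 from row 1; 7 appends to row 2. P = [[1, 3, 6, 8], [5, 7]].
Insert 2: 2 bumps 3 from row 1; 3 bumps 5 from row 2; 5 starts row 3. P = [[1, 2, 6, 8], [3, 7], [5]].
Insert 4: 4 bumps 6 from row 1; 6 bumps 7 from row 2; 7 appends to row 3. P = [[1, 2, 4, 8], [3, 6], [5, 7]].

So P = [[1, 2, 4, 8], [3, 6], [5, 7]].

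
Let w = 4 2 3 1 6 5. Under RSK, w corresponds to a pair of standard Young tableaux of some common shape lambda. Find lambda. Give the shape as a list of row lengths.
[3, 2, 1]

Row-insert each entry into an empty tableau.

After inserting 4: P = [[4]].
After inserting 2: P = [[2], [4]].
After inserting 3: P = [[2, 3], [4]].
After inserting 1: P = [[1, 3], [2], [4]].
After inserting 6: P = [[1, 3, 6], [2], [4]].
After inserting 5: P = [[1, 3, 5], [2, 6], [4]].

The final insertion tableau P = [[1, 3, 5], [2, 6], [4]] has shape [3, 2, 1].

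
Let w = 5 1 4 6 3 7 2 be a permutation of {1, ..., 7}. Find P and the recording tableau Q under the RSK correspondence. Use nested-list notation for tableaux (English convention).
P = [[1, 2, 6, 7], [3], [4], [5]], Q = [[1, 3, 4, 6], [2], [5], [7]]

Insert each entry of the permutation into P by Schensted row insertion, recording in Q the position of each new cell.

Insert 5: appended to row 1. P = [[5]].
Insert 1: 1 bumps 5 from row 1; 5 starts row 2. P = [[1], [5]].
Insert 4: appended to row 1. P = [[1, 4], [5]].
Insert 6: appended to row 1. P = [[1, 4, 6], [5]].
Insert 3: 3 bumps 4 from row 1; 4 bumps 5 from row 2; 5 starts row 3. P = [[1, 3, 6], [4], [5]].
Insert 7: appended to row 1. P = [[1, 3, 6, 7], [4], [5]].
Insert 2: 2 bumps 3 from row 1; 3 bumps 4 from row 2; 4 bumps 5 from row 3; 5 starts row 4. P = [[1, 2, 6, 7], [3], [4], [5]].

So P = [[1, 2, 6, 7], [3], [4], [5]], Q = [[1, 3, 4, 6], [2], [5], [7]].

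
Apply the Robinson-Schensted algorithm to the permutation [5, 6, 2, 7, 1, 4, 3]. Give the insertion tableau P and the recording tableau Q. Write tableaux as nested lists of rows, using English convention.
P = [[1, 3, 7], [2, 4], [5, 6]], Q = [[1, 2, 4], [3, 6], [5, 7]]

Insert each entry of the permutation into P by Schensted row insertion, recording in Q the position of each new cell.

Insert 5: appended to row 1. P = [[5]].
Insert 6: appended to row 1. P = [[5, 6]].
Insert 2: 2 bumps 5 from row 1; 5 starts row 2. P = [[2, 6], [5]].
Insert 7: appended to row 1. P = [[2, 6, 7], [5]].
Insert 1: 1 bumps 2 from row 1; 2 bumps 5 from row 2; 5 starts row 3. P = [[1, 6, 7], [2], [5]].
Insert 4: 4 bumps 6 from row 1; 6 appends to row 2. P = [[1, 4, 7], [2, 6], [5]].
Insert 3: 3 bumps 4 from row 1; 4 bumps 6 from row 2; 6 appends to row 3. P = [[1, 3, 7], [2, 4], [5, 6]].

So P = [[1, 3, 7], [2, 4], [5, 6]], Q = [[1, 2, 4], [3, 6], [5, 7]].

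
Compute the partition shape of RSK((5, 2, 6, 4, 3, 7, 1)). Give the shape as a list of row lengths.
RSK row insertion gives P = [[1, 3, 7], [2, 6], [4], [5]], which has shape [3, 2, 1, 1].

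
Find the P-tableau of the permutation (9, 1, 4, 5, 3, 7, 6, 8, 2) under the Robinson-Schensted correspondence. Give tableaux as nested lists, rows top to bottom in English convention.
Insert 9: appended to row 1. P = [[9]].
Insert 1: 1 bumps 9 from row 1; 9 starts row 2. P = [[1], [9]].
Insert 4: appended to row 1. P = [[1, 4], [9]].
Insert 5: appended to row 1. P = [[1, 4, 5], [9]].
Insert 3: 3 bumps 4 from row 1; 4 bumps 9 from row 2; 9 starts row 3. P = [[1, 3, 5], [4], [9]].
Insert 7: appended to row 1. P = [[1, 3, 5, 7], [4], [9]].
Insert 6: 6 bumps 7 from row 1; 7 appends to row 2. P = [[1, 3, 5, 6], [4, 7], [9]].
Insert 8: appended to row 1. P = [[1, 3, 5, 6, 8], [4, 7], [9]].
Insert 2: 2 bumps 3 from row 1; 3 bumps 4 from row 2; 4 bumps 9 from row 3; 9 starts row 4. P = [[1, 2, 5, 6, 8], [3, 7], [4], [9]].

So P = [[1, 2, 5, 6, 8], [3, 7], [4], [9]].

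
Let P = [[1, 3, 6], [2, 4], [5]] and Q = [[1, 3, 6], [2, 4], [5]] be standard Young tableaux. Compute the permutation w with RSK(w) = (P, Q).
2 1 5 4 3 6

Reverse RSK: for i = n, n-1, ..., 1, locate i in Q, remove the corresponding corner cell from P, and reverse-bump its entry up through P; the value ejected from row 1 is w(i).

So w = 2 1 5 4 3 6.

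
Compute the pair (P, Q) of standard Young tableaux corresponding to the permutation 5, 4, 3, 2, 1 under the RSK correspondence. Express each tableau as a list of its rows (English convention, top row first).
P = [[1], [2], [3], [4], [5]], Q = [[1], [2], [3], [4], [5]]

Insert each entry of the permutation into P by Schensted row insertion, recording in Q the position of each new cell.

Insert 5: appended to row 1. P = [[5]], Q = [[1]].
Insert 4: 4 bumps 5 from row 1; 5 starts row 2. P = [[4], [5]], Q = [[1], [2]].
Insert 3: 3 bumps 4 from row 1; 4 bumps 5 from row 2; 5 starts row 3. P = [[3], [4], [5]], Q = [[1], [2], [3]].
Insert 2: 2 bumps 3 from row 1; 3 bumps 4 from row 2; 4 bumps 5 from row 3; 5 starts row 4. P = [[2], [3], [4], [5]], Q = [[1], [2], [3], [4]].
Insert 1: 1 bumps 2 from row 1; 2 bumps 3 from row 2; 3 bumps 4 from row 3; 4 bumps 5 from row 4; 5 starts row 5. P = [[1], [2], [3], [4], [5]], Q = [[1], [2], [3], [4], [5]].

So P = [[1], [2], [3], [4], [5]], Q = [[1], [2], [3], [4], [5]].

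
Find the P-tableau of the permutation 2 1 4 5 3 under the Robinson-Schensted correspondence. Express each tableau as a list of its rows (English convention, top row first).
Insert 2: appended to row 1. P = [[2]].
Insert 1: 1 bumps 2 from row 1; 2 starts row 2. P = [[1], [2]].
Insert 4: appended to row 1. P = [[1, 4], [2]].
Insert 5: appended to row 1. P = [[1, 4, 5], [2]].
Insert 3: 3 bumps 4 from row 1; 4 appends to row 2. P = [[1, 3, 5], [2, 4]].

So P = [[1, 3, 5], [2, 4]].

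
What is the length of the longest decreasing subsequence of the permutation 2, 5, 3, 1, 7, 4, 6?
3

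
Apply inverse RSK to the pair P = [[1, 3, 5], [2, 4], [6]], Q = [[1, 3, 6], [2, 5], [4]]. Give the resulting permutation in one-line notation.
6 2 4 1 3 5

Reverse the RSK construction: for i from n down to 1, find the cell of Q containing i, remove the entry at that cell from P, and reverse-bump it up through P; the value ejected from row 1 is w(i).

Step i=6: Q has 6 at row 1, column 3; remove that cell from P, ejecting 5. So w(6) = 5. P is now [[1, 3], [2, 4], [6]].
Step i=5: Q has 5 at row 2, column 2; remove 4 from row 2 of P and reverse-bump: 4 enters row 1 and ejects 3. So w(5) = 3. P is now [[1, 4], [2], [6]].
Step i=4: Q has 4 at row 3, column 1; remove 6 from row 3 of P and reverse-bump: 6 enters row 2 and ejects 2; 2 enters row 1 and ejects 1. So w(4) = 1. P is now [[2, 4], [6]].
Step i=3: Q has 3 at row 1, column 2; remove that cell from P, ejecting 4. So w(3) = 4. P is now [[2], [6]].
Step i=2: Q has 2 at row 2, column 1; remove 6 from row 2 of P and reverse-bump: 6 enters row 1 and ejects 2. So w(2) = 2. P is now [[6]].
Step i=1: Q has 1 at row 1, column 1; remove that cell from P, ejecting 6. So w(1) = 6. P is now [].

So w = 6 2 4 1 3 5.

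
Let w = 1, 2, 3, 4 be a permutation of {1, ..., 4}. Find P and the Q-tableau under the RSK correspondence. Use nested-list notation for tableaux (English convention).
Insert each entry of the permutation into P by Schensted row insertion, recording in Q the position of each new cell.

Insert 1: appended to row 1. P = [[1]].
Insert 2: appended to row 1. P = [[1, 2]].
Insert 3: appended to row 1. P = [[1, 2, 3]].
Insert 4: appended to row 1. P = [[1, 2, 3, 4]].

So P = [[1, 2, 3, 4]], Q = [[1, 2, 3, 4]].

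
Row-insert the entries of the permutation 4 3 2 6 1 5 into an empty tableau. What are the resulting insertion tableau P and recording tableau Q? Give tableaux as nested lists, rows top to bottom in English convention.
Insert each entry of the permutation into P by Schensted row insertion, recording in Q the position of each new cell.

Insert 4: appended to row 1. P = [[4]].
Insert 3: 3 bumps 4 from row 1; 4 starts row 2. P = [[3], [4]].
Insert 2: 2 bumps 3 from row 1; 3 bumps 4 from row 2; 4 starts row 3. P = [[2], [3], [4]].
Insert 6: appended to row 1. P = [[2, 6], [3], [4]].
Insert 1: 1 bumps 2 from row 1; 2 bumps 3 from row 2; 3 bumps 4 from row 3; 4 starts row 4. P = [[1, 6], [2], [3], [4]].
Insert 5: 5 bumps 6 from row 1; 6 appends to row 2. P = [[1, 5], [2, 6], [3], [4]].

So P = [[1, 5], [2, 6], [3], [4]], Q = [[1, 4], [2, 6], [3], [5]].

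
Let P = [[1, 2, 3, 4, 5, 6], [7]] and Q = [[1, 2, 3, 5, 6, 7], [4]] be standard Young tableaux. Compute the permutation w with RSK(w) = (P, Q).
1 2 7 3 4 5 6

Reverse the RSK construction: for i from n down to 1, find the cell of Q containing i, remove the entry at that cell from P, and reverse-bump it up through P; the value ejected from row 1 is w(i).

Step i=7: Q has 7 at row 1, column 6; remove that cell from P, ejecting 6. So w(7) = 6. P is now [[1, 2, 3, 4, 5], [7]].
Step i=6: Q has 6 at row 1, column 5; remove that cell from P, ejecting 5. So w(6) = 5. P is now [[1, 2, 3, 4], [7]].
Step i=5: Q has 5 at row 1, column 4; remove that cell from P, ejecting 4. So w(5) = 4. P is now [[1, 2, 3], [7]].
Step i=4: Q has 4 at row 2, column 1; remove 7 from row 2 of P and reverse-bump: 7 enters row 1 and ejects 3. So w(4) = 3. P is now [[1, 2, 7]].
Step i=3: Q has 3 at row 1, column 3; remove that cell from P, ejecting 7. So w(3) = 7. P is now [[1, 2]].
Step i=2: Q has 2 at row 1, column 2; remove that cell from P, ejecting 2. So w(2) = 2. P is now [[1]].
Step i=1: Q has 1 at row 1, column 1; remove that cell from P, ejecting 1. So w(1) = 1. P is now [].

So w = 1 2 7 3 4 5 6.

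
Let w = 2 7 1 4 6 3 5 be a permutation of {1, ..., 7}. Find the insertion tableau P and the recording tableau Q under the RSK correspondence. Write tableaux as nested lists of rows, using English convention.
Insert each entry of the permutation into P by Schensted row insertion, recording in Q the position of each new cell.

Insert 2: appended to row 1. P = [[2]].
Insert 7: appended to row 1. P = [[2, 7]].
Insert 1: 1 bumps 2 from row 1; 2 starts row 2. P = [[1, 7], [2]].
Insert 4: 4 bumps 7 from row 1; 7 appends to row 2. P = [[1, 4], [2, 7]].
Insert 6: appended to row 1. P = [[1, 4, 6], [2, 7]].
Insert 3: 3 bumps 4 from row 1; 4 bumps 7 from row 2; 7 starts row 3. P = [[1, 3, 6], [2, 4], [7]].
Insert 5: 5 bumps 6 from row 1; 6 appends to row 2. P = [[1, 3, 5], [2, 4, 6], [7]].

So P = [[1, 3, 5], [2, 4, 6], [7]], Q = [[1, 2, 5], [3, 4, 7], [6]].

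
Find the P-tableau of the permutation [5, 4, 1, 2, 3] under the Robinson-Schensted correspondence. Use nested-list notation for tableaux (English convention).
P = [[1, 2, 3], [4], [5]]

Insert 5: appended to row 1. P = [[5]].
Insert 4: 4 bumps 5 from row 1; 5 starts row 2. P = [[4], [5]].
Insert 1: 1 bumps 4 from row 1; 4 bumps 5 from row 2; 5 starts row 3. P = [[1], [4], [5]].
Insert 2: appended to row 1. P = [[1, 2], [4], [5]].
Insert 3: appended to row 1. P = [[1, 2, 3], [4], [5]].

So P = [[1, 2, 3], [4], [5]].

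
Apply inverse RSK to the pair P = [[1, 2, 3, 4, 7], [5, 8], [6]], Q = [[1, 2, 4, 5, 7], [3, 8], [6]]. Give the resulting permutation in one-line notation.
Reverse the RSK construction: for i from n down to 1, find the cell of Q containing i, remove the entry at that cell from P, and reverse-bump it up through P; the value ejected from row 1 is w(i).

Step i=8: Q has 8 at row 2, column 2; remove 8 from row 2 of P and reverse-bump: 8 enters row 1 and ejects 7. So w(8) = 7. P is now [[1, 2, 3, 4, 8], [5], [6]].
Step i=7: Q has 7 at row 1, column 5; remove that cell from P, ejecting 8. So w(7) = 8. P is now [[1, 2, 3, 4], [5], [6]].
Step i=6: Q has 6 at row 3, column 1; remove 6 from row 3 of P and reverse-bump: 6 enters row 2 and ejects 5; 5 enters row 1 and ejects 4. So w(6) = 4. P is now [[1, 2, 3, 5], [6]].
Step i=5: Q has 5 at row 1, column 4; remove that cell from P, ejecting 5. So w(5) = 5. P is now [[1, 2, 3], [6]].
Step i=4: Q has 4 at row 1, column 3; remove that cell from P, ejecting 3. So w(4) = 3. P is now [[1, 2], [6]].
Step i=3: Q has 3 at row 2, column 1; remove 6 from row 2 of P and reverse-bump: 6 enters row 1 and ejects 2. So w(3) = 2. P is now [[1, 6]].
Step i=2: Q has 2 at row 1, column 2; remove that cell from P, ejecting 6. So w(2) = 6. P is now [[1]].
Step i=1: Q has 1 at row 1, column 1; remove that cell from P, ejecting 1. So w(1) = 1. P is now [].

So w = 1 6 2 3 5 4 8 7.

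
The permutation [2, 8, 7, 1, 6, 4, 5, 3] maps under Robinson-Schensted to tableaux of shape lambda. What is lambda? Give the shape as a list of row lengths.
Row-insert each entry into an empty tableau.

After inserting 2: P = [[2]].
After inserting 8: P = [[2, 8]].
After inserting 7: P = [[2, 7], [8]].
After inserting 1: P = [[1, 7], [2], [8]].
After inserting 6: P = [[1, 6], [2, 7], [8]].
After inserting 4: P = [[1, 4], [2, 6], [7], [8]].
After inserting 5: P = [[1, 4, 5], [2, 6], [7], [8]].
After inserting 3: P = [[1, 3, 5], [2, 4], [6], [7], [8]].

The final insertion tableau P = [[1, 3, 5], [2, 4], [6], [7], [8]] has shape [3, 2, 1, 1, 1].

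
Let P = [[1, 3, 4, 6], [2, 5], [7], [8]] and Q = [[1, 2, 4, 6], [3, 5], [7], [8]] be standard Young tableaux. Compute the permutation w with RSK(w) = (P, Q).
2 3 1 8 5 7 6 4

Reverse the RSK construction: for i from n down to 1, find the cell of Q containing i, remove the entry at that cell from P, and reverse-bump it up through P; the value ejected from row 1 is w(i).

Step i=8: Q has 8 at row 4, column 1; remove 8 from row 4 of P and reverse-bump: 8 enters row 3 and ejects 7; 7 enters row 2 and ejects 5; 5 enters row 1 and ejects 4. So w(8) = 4. P is now [[1, 3, 5, 6], [2, 7], [8]].
Step i=7: Q has 7 at row 3, column 1; remove 8 from row 3 of P and reverse-bump: 8 enters row 2 and ejects 7; 7 enters row 1 and ejects 6. So w(7) = 6. P is now [[1, 3, 5, 7], [2, 8]].
Step i=6: Q has 6 at row 1, column 4; remove that cell from P, ejecting 7. So w(6) = 7. P is now [[1, 3, 5], [2, 8]].
Step i=5: Q has 5 at row 2, column 2; remove 8 from row 2 of P and reverse-bump: 8 enters row 1 and ejects 5. So w(5) = 5. P is now [[1, 3, 8], [2]].
Step i=4: Q has 4 at row 1, column 3; remove that cell from P, ejecting 8. So w(4) = 8. P is now [[1, 3], [2]].
Step i=3: Q has 3 at row 2, column 1; remove 2 from row 2 of P and reverse-bump: 2 enters row 1 and ejects 1. So w(3) = 1. P is now [[2, 3]].
Step i=2: Q has 2 at row 1, column 2; remove that cell from P, ejecting 3. So w(2) = 3. P is now [[2]].
Step i=1: Q has 1 at row 1, column 1; remove that cell from P, ejecting 2. So w(1) = 2. P is now [].

So w = 2 3 1 8 5 7 6 4.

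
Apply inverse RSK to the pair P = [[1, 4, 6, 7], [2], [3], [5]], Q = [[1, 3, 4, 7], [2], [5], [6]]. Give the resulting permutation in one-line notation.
5 3 4 6 2 1 7

Reverse RSK: for i = n, n-1, ..., 1, locate i in Q, remove the corresponding corner cell from P, and reverse-bump its entry up through P; the value ejected from row 1 is w(i).

So w = 5 3 4 6 2 1 7.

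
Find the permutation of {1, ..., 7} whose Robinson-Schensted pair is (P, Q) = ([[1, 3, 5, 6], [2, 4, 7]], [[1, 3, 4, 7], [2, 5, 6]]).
2 1 4 7 3 5 6

Reverse the RSK construction: for i from n down to 1, find the cell of Q containing i, remove the entry at that cell from P, and reverse-bump it up through P; the value ejected from row 1 is w(i).

Step i=7: Q has 7 at row 1, column 4; remove that cell from P, ejecting 6. So w(7) = 6. P is now [[1, 3, 5], [2, 4, 7]].
Step i=6: Q has 6 at row 2, column 3; remove 7 from row 2 of P and reverse-bump: 7 enters row 1 and ejects 5. So w(6) = 5. P is now [[1, 3, 7], [2, 4]].
Step i=5: Q has 5 at row 2, column 2; remove 4 from row 2 of P and reverse-bump: 4 enters row 1 and ejects 3. So w(5) = 3. P is now [[1, 4, 7], [2]].
Step i=4: Q has 4 at row 1, column 3; remove that cell from P, ejecting 7. So w(4) = 7. P is now [[1, 4], [2]].
Step i=3: Q has 3 at row 1, column 2; remove that cell from P, ejecting 4. So w(3) = 4. P is now [[1], [2]].
Step i=2: Q has 2 at row 2, column 1; remove 2 from row 2 of P and reverse-bump: 2 enters row 1 and ejects 1. So w(2) = 1. P is now [[2]].
Step i=1: Q has 1 at row 1, column 1; remove that cell from P, ejecting 2. So w(1) = 2. P is now [].

So w = 2 1 4 7 3 5 6.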